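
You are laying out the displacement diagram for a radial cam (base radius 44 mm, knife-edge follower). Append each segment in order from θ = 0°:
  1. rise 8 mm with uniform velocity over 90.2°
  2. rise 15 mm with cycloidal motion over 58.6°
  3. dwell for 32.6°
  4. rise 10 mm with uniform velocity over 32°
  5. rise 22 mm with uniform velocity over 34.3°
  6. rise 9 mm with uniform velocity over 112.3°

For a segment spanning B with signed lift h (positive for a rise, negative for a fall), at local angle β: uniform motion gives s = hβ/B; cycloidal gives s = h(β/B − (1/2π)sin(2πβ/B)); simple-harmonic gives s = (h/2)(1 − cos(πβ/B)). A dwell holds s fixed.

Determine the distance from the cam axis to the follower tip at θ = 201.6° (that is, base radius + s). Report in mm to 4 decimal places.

seg 1 [0°–90.2°] uniform, h=8: full span → s += 8 → s = 8.0000
seg 2 [90.2°–148.8°] cycloidal, h=15: full span → s += 15 → s = 23.0000
seg 3 [148.8°–181.4°] dwell: s stays 23.0000
seg 4 [181.4°–213.4°] uniform, h=10: θ=201.6° here. β=20.2, B=32. 10·20.2/32 = 6.3125 → s = 29.3125
radial distance = base radius + s = 44 + 29.3125 = 73.3125

73.3125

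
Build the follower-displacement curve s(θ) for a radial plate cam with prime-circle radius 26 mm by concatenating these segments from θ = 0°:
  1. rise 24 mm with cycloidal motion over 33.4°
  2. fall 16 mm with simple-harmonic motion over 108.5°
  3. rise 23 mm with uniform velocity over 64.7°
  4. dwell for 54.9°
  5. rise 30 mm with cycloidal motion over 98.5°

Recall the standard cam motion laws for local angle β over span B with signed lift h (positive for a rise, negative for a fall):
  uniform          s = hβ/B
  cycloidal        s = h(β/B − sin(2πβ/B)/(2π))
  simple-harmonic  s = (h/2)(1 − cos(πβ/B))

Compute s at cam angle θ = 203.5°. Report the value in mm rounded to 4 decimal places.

seg 1 [0°–33.4°] cycloidal, h=24: full span → s += 24 → s = 24.0000
seg 2 [33.4°–141.9°] simple-harmonic, h=-16: full span → s += -16 → s = 8.0000
seg 3 [141.9°–206.6°] uniform, h=23: θ=203.5° here. β=61.6, B=64.7. 23·61.6/64.7 = 21.8980 → s = 29.8980

29.8980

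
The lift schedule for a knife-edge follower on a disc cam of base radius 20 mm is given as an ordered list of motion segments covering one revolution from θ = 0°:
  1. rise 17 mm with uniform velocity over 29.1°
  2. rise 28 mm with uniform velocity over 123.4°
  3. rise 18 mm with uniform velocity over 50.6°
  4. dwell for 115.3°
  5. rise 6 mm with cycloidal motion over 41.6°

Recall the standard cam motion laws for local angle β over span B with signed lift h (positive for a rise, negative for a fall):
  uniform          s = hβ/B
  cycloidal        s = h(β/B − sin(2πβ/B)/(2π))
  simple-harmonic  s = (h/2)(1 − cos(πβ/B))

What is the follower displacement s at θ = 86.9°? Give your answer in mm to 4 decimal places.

seg 1 [0°–29.1°] uniform, h=17: full span → s += 17 → s = 17.0000
seg 2 [29.1°–152.5°] uniform, h=28: θ=86.9° here. β=57.8, B=123.4. 28·57.8/123.4 = 13.1151 → s = 30.1151

30.1151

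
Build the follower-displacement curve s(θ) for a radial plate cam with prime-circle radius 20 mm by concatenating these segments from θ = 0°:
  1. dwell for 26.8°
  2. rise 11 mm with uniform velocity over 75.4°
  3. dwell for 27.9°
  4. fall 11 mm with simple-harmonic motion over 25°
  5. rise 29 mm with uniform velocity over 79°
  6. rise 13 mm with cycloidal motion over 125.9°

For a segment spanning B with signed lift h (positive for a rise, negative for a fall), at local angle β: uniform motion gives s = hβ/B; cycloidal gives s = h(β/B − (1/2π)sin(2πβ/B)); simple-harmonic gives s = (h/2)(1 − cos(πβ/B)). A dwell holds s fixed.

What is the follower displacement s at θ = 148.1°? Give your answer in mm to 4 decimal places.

seg 1 [0°–26.8°] dwell: s stays 0.0000
seg 2 [26.8°–102.2°] uniform, h=11: full span → s += 11 → s = 11.0000
seg 3 [102.2°–130.1°] dwell: s stays 11.0000
seg 4 [130.1°–155.1°] simple-harmonic, h=-11: θ=148.1° here. β=18, B=25. -11/2·(1 − cos(π·0.7200)) = -9.0058 → s = 1.9942

1.9942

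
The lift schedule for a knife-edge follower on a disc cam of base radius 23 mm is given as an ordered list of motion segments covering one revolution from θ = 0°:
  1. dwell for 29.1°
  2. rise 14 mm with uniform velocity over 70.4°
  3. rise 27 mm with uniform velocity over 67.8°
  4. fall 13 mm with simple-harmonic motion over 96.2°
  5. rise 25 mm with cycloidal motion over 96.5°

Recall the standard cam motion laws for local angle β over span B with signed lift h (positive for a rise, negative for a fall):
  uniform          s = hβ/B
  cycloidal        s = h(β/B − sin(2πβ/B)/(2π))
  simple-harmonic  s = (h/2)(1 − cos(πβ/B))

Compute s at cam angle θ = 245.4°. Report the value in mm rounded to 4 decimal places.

seg 1 [0°–29.1°] dwell: s stays 0.0000
seg 2 [29.1°–99.5°] uniform, h=14: full span → s += 14 → s = 14.0000
seg 3 [99.5°–167.3°] uniform, h=27: full span → s += 27 → s = 41.0000
seg 4 [167.3°–263.5°] simple-harmonic, h=-13: θ=245.4° here. β=78.1, B=96.2. -13/2·(1 − cos(π·0.8119)) = -11.8972 → s = 29.1028

29.1028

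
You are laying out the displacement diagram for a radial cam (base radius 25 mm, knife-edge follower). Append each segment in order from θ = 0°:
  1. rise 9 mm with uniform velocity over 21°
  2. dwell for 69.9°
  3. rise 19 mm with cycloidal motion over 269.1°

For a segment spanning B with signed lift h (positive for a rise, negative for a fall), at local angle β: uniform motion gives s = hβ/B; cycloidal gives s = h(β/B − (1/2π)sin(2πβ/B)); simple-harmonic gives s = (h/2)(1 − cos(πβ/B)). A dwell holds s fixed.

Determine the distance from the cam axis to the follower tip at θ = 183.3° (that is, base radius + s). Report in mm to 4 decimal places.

seg 1 [0°–21°] uniform, h=9: full span → s += 9 → s = 9.0000
seg 2 [21°–90.9°] dwell: s stays 9.0000
seg 3 [90.9°–360°] cycloidal, h=19: θ=183.3° here. β=92.4, B=269.1. 19·(0.3434 − sin(2π·0.3434)/(2π)) = 4.0056 → s = 13.0056
radial distance = base radius + s = 25 + 13.0056 = 38.0056

38.0056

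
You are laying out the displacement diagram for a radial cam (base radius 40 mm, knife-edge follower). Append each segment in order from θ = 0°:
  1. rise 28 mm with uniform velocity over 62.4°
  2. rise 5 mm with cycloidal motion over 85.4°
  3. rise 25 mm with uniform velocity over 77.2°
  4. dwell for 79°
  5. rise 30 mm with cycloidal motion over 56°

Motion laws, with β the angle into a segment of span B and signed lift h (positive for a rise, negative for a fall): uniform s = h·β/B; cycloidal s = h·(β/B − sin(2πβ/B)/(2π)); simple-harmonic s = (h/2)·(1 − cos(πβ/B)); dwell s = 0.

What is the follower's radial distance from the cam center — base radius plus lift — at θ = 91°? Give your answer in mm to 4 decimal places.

seg 1 [0°–62.4°] uniform, h=28: full span → s += 28 → s = 28.0000
seg 2 [62.4°–147.8°] cycloidal, h=5: θ=91° here. β=28.6, B=85.4. 5·(0.3349 − sin(2π·0.3349)/(2π)) = 0.9892 → s = 28.9892
radial distance = base radius + s = 40 + 28.9892 = 68.9892

68.9892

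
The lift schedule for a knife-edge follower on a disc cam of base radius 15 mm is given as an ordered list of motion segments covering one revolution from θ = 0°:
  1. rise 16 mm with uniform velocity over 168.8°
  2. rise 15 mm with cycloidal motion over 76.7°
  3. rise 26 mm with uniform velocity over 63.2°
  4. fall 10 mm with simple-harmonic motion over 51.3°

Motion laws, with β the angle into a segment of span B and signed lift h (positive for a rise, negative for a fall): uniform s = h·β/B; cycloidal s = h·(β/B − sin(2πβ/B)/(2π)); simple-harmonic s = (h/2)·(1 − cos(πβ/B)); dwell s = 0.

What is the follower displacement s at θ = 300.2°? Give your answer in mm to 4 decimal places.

seg 1 [0°–168.8°] uniform, h=16: full span → s += 16 → s = 16.0000
seg 2 [168.8°–245.5°] cycloidal, h=15: full span → s += 15 → s = 31.0000
seg 3 [245.5°–308.7°] uniform, h=26: θ=300.2° here. β=54.7, B=63.2. 26·54.7/63.2 = 22.5032 → s = 53.5032

53.5032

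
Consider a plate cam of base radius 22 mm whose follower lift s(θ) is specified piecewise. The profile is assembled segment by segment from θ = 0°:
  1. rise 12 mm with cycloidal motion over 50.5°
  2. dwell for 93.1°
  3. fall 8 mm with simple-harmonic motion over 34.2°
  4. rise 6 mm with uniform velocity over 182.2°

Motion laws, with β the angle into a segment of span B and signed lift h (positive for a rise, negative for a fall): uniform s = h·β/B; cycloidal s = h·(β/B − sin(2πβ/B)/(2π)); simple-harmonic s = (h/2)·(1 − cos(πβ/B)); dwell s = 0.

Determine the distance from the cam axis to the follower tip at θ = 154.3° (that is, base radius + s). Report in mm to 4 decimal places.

seg 1 [0°–50.5°] cycloidal, h=12: full span → s += 12 → s = 12.0000
seg 2 [50.5°–143.6°] dwell: s stays 12.0000
seg 3 [143.6°–177.8°] simple-harmonic, h=-8: θ=154.3° here. β=10.7, B=34.2. -8/2·(1 − cos(π·0.3129)) = -1.7815 → s = 10.2185
radial distance = base radius + s = 22 + 10.2185 = 32.2185

32.2185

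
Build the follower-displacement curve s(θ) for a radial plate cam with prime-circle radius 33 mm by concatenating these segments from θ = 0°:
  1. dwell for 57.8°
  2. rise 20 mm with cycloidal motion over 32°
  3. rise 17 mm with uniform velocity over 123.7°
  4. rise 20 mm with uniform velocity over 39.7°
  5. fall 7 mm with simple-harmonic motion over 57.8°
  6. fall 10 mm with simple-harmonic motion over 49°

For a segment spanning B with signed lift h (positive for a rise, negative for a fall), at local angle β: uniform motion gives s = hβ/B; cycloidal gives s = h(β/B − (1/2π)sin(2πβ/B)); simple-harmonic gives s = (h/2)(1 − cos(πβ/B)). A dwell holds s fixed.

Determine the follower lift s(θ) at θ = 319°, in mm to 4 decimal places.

seg 1 [0°–57.8°] dwell: s stays 0.0000
seg 2 [57.8°–89.8°] cycloidal, h=20: full span → s += 20 → s = 20.0000
seg 3 [89.8°–213.5°] uniform, h=17: full span → s += 17 → s = 37.0000
seg 4 [213.5°–253.2°] uniform, h=20: full span → s += 20 → s = 57.0000
seg 5 [253.2°–311°] simple-harmonic, h=-7: full span → s += -7 → s = 50.0000
seg 6 [311°–360°] simple-harmonic, h=-10: θ=319° here. β=8, B=49. -10/2·(1 − cos(π·0.1633)) = -0.6434 → s = 49.3566

49.3566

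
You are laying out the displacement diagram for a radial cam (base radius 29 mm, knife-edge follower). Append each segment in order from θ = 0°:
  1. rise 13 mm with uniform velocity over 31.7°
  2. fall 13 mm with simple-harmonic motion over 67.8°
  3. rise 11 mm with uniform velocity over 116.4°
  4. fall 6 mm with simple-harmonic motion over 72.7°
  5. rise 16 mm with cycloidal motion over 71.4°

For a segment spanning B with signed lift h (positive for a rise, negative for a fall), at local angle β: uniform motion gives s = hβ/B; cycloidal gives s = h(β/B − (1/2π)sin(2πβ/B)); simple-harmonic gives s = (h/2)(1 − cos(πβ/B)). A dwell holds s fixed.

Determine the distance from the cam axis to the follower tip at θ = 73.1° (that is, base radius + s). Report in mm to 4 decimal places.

seg 1 [0°–31.7°] uniform, h=13: full span → s += 13 → s = 13.0000
seg 2 [31.7°–99.5°] simple-harmonic, h=-13: θ=73.1° here. β=41.4, B=67.8. -13/2·(1 − cos(π·0.6106)) = -8.7137 → s = 4.2863
radial distance = base radius + s = 29 + 4.2863 = 33.2863

33.2863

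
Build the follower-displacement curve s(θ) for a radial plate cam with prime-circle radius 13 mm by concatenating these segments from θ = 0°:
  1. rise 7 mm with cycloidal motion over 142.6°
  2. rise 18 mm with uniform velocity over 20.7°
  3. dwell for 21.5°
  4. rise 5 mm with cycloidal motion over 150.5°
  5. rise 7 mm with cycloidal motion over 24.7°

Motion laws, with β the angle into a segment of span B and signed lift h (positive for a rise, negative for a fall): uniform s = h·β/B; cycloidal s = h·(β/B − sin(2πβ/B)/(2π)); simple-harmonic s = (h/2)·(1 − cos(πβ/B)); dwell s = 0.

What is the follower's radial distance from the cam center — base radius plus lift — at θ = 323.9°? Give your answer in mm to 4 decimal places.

seg 1 [0°–142.6°] cycloidal, h=7: full span → s += 7 → s = 7.0000
seg 2 [142.6°–163.3°] uniform, h=18: full span → s += 18 → s = 25.0000
seg 3 [163.3°–184.8°] dwell: s stays 25.0000
seg 4 [184.8°–335.3°] cycloidal, h=5: θ=323.9° here. β=139.1, B=150.5. 5·(0.9243 − sin(2π·0.9243)/(2π)) = 4.9859 → s = 29.9859
radial distance = base radius + s = 13 + 29.9859 = 42.9859

42.9859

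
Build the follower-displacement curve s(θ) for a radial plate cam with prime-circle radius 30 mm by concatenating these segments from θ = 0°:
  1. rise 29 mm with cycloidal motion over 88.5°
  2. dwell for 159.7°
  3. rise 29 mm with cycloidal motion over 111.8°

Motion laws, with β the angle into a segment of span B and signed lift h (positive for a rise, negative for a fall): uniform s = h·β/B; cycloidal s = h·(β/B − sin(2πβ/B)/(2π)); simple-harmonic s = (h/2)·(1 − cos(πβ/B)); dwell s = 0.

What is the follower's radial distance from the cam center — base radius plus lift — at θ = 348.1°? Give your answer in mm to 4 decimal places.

seg 1 [0°–88.5°] cycloidal, h=29: full span → s += 29 → s = 29.0000
seg 2 [88.5°–248.2°] dwell: s stays 29.0000
seg 3 [248.2°–360°] cycloidal, h=29: θ=348.1° here. β=99.9, B=111.8. 29·(0.8936 − sin(2π·0.8936)/(2π)) = 28.7750 → s = 57.7750
radial distance = base radius + s = 30 + 57.7750 = 87.7750

87.7750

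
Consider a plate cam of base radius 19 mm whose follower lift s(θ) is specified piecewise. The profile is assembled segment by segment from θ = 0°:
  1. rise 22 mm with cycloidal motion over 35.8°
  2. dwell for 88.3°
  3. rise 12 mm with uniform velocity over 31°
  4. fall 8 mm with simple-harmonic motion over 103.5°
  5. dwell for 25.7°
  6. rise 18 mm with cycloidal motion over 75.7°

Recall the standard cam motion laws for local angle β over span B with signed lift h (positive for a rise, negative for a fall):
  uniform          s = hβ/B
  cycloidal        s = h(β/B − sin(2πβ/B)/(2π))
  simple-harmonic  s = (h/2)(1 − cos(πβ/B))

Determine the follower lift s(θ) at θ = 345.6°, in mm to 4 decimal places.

seg 1 [0°–35.8°] cycloidal, h=22: full span → s += 22 → s = 22.0000
seg 2 [35.8°–124.1°] dwell: s stays 22.0000
seg 3 [124.1°–155.1°] uniform, h=12: full span → s += 12 → s = 34.0000
seg 4 [155.1°–258.6°] simple-harmonic, h=-8: full span → s += -8 → s = 26.0000
seg 5 [258.6°–284.3°] dwell: s stays 26.0000
seg 6 [284.3°–360°] cycloidal, h=18: θ=345.6° here. β=61.3, B=75.7. 18·(0.8098 − sin(2π·0.8098)/(2π)) = 17.2411 → s = 43.2411

43.2411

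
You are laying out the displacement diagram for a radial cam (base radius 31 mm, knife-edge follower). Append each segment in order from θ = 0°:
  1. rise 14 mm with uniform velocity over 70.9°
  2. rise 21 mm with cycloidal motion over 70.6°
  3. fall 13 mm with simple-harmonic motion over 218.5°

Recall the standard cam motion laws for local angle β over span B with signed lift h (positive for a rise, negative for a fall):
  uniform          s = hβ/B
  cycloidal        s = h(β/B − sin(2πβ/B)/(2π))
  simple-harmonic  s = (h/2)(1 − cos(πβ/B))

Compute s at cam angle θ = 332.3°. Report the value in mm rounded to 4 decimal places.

seg 1 [0°–70.9°] uniform, h=14: full span → s += 14 → s = 14.0000
seg 2 [70.9°–141.5°] cycloidal, h=21: full span → s += 21 → s = 35.0000
seg 3 [141.5°–360°] simple-harmonic, h=-13: θ=332.3° here. β=190.8, B=218.5. -13/2·(1 − cos(π·0.8732)) = -12.4913 → s = 22.5087

22.5087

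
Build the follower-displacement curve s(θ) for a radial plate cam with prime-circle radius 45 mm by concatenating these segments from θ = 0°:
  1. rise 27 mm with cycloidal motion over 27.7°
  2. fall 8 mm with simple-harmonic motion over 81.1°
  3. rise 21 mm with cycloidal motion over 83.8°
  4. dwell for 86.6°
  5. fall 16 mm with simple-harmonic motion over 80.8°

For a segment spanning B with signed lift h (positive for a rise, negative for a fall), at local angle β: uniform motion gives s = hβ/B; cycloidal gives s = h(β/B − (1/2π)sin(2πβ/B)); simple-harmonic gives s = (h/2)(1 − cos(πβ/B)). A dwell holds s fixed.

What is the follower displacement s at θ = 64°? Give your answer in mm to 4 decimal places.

seg 1 [0°–27.7°] cycloidal, h=27: full span → s += 27 → s = 27.0000
seg 2 [27.7°–108.8°] simple-harmonic, h=-8: θ=64° here. β=36.3, B=81.1. -8/2·(1 − cos(π·0.4476)) = -3.3444 → s = 23.6556

23.6556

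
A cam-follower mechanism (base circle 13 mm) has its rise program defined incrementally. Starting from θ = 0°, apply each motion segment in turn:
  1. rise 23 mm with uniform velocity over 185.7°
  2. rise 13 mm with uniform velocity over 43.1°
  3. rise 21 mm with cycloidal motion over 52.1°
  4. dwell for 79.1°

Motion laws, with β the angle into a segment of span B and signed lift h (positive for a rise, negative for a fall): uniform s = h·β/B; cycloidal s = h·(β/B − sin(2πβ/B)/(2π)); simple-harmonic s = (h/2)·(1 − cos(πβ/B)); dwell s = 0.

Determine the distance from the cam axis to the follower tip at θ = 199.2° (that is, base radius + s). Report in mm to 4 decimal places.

seg 1 [0°–185.7°] uniform, h=23: full span → s += 23 → s = 23.0000
seg 2 [185.7°–228.8°] uniform, h=13: θ=199.2° here. β=13.5, B=43.1. 13·13.5/43.1 = 4.0719 → s = 27.0719
radial distance = base radius + s = 13 + 27.0719 = 40.0719

40.0719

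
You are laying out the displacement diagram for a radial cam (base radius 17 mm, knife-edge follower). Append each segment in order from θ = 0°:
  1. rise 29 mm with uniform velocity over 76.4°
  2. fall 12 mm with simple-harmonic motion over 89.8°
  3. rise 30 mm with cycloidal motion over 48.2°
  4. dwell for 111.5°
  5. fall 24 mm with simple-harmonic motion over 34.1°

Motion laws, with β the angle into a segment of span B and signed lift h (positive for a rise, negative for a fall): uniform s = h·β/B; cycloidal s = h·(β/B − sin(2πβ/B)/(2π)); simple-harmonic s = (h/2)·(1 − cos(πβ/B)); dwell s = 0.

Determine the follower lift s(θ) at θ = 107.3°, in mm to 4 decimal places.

seg 1 [0°–76.4°] uniform, h=29: full span → s += 29 → s = 29.0000
seg 2 [76.4°–166.2°] simple-harmonic, h=-12: θ=107.3° here. β=30.9, B=89.8. -12/2·(1 − cos(π·0.3441)) = -3.1774 → s = 25.8226

25.8226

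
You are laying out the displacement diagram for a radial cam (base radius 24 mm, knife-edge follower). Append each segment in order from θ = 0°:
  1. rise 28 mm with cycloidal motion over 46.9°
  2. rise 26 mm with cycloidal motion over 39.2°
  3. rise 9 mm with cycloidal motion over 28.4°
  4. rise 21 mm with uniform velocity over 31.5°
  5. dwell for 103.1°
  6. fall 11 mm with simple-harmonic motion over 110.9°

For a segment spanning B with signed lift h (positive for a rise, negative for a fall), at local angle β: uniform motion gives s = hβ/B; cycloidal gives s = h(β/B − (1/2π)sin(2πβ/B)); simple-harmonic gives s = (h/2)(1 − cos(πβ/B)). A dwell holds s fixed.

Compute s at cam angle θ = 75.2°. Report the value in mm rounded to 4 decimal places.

seg 1 [0°–46.9°] cycloidal, h=28: full span → s += 28 → s = 28.0000
seg 2 [46.9°–86.1°] cycloidal, h=26: θ=75.2° here. β=28.3, B=39.2. 26·(0.7219 − sin(2π·0.7219)/(2π)) = 22.8443 → s = 50.8443

50.8443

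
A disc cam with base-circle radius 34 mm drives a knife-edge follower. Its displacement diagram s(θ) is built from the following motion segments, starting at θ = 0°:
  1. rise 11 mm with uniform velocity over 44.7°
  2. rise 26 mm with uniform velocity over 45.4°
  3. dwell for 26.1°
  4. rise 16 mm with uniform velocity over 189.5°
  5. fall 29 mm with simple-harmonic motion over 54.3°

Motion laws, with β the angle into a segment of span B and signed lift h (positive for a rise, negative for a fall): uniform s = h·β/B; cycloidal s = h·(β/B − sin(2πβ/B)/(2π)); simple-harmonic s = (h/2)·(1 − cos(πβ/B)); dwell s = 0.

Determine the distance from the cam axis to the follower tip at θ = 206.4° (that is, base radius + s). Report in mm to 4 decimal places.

seg 1 [0°–44.7°] uniform, h=11: full span → s += 11 → s = 11.0000
seg 2 [44.7°–90.1°] uniform, h=26: full span → s += 26 → s = 37.0000
seg 3 [90.1°–116.2°] dwell: s stays 37.0000
seg 4 [116.2°–305.7°] uniform, h=16: θ=206.4° here. β=90.2, B=189.5. 16·90.2/189.5 = 7.6158 → s = 44.6158
radial distance = base radius + s = 34 + 44.6158 = 78.6158

78.6158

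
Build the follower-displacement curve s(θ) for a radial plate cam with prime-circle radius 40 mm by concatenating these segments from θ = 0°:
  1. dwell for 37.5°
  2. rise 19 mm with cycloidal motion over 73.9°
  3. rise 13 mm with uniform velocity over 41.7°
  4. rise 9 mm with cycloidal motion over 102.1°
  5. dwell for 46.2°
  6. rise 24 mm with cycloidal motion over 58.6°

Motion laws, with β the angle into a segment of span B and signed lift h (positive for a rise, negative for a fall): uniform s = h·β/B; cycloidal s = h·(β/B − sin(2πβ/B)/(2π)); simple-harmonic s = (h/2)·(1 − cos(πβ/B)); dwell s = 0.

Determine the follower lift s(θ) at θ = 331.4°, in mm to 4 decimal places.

seg 1 [0°–37.5°] dwell: s stays 0.0000
seg 2 [37.5°–111.4°] cycloidal, h=19: full span → s += 19 → s = 19.0000
seg 3 [111.4°–153.1°] uniform, h=13: full span → s += 13 → s = 32.0000
seg 4 [153.1°–255.2°] cycloidal, h=9: full span → s += 9 → s = 41.0000
seg 5 [255.2°–301.4°] dwell: s stays 41.0000
seg 6 [301.4°–360°] cycloidal, h=24: θ=331.4° here. β=30, B=58.6. 24·(0.5119 − sin(2π·0.5119)/(2π)) = 12.5731 → s = 53.5731

53.5731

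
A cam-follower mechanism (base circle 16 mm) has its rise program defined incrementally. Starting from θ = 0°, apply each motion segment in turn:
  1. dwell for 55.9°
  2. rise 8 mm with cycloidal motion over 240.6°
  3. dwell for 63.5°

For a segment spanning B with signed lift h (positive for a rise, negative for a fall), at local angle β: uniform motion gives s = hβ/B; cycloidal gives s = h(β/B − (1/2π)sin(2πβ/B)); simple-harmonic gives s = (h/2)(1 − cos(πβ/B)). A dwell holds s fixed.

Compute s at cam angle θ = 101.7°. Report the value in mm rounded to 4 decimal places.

seg 1 [0°–55.9°] dwell: s stays 0.0000
seg 2 [55.9°–296.5°] cycloidal, h=8: θ=101.7° here. β=45.8, B=240.6. 8·(0.1904 − sin(2π·0.1904)/(2π)) = 0.3380 → s = 0.3380

0.3380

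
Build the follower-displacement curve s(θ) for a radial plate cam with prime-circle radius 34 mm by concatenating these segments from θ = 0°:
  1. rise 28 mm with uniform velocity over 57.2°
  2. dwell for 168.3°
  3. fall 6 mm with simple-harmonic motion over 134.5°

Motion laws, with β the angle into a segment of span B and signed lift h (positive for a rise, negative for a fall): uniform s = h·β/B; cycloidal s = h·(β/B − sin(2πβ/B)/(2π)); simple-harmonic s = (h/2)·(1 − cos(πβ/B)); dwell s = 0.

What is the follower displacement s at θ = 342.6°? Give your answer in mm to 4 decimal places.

seg 1 [0°–57.2°] uniform, h=28: full span → s += 28 → s = 28.0000
seg 2 [57.2°–225.5°] dwell: s stays 28.0000
seg 3 [225.5°–360°] simple-harmonic, h=-6: θ=342.6° here. β=117.1, B=134.5. -6/2·(1 − cos(π·0.8706)) = -5.7556 → s = 22.2444

22.2444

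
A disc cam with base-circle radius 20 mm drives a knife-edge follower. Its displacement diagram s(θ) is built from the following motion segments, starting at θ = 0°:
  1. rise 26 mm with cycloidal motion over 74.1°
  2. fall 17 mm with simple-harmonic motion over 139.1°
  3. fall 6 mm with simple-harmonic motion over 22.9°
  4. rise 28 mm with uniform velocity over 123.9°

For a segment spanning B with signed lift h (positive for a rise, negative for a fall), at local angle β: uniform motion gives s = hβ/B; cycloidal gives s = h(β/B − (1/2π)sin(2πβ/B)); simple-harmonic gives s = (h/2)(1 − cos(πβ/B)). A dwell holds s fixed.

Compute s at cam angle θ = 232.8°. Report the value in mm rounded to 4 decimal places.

seg 1 [0°–74.1°] cycloidal, h=26: full span → s += 26 → s = 26.0000
seg 2 [74.1°–213.2°] simple-harmonic, h=-17: full span → s += -17 → s = 9.0000
seg 3 [213.2°–236.1°] simple-harmonic, h=-6: θ=232.8° here. β=19.6, B=22.9. -6/2·(1 − cos(π·0.8559)) = -5.6978 → s = 3.3022

3.3022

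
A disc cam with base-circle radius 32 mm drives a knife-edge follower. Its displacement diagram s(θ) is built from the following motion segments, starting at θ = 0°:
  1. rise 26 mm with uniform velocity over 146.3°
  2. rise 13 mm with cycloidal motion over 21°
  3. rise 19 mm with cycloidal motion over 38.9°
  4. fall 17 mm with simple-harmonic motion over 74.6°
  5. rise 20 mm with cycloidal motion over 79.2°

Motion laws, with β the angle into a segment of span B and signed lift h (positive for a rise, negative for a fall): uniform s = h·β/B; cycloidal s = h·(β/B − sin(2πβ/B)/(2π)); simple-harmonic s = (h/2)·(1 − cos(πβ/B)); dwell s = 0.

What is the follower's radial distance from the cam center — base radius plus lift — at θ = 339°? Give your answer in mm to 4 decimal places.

seg 1 [0°–146.3°] uniform, h=26: full span → s += 26 → s = 26.0000
seg 2 [146.3°–167.3°] cycloidal, h=13: full span → s += 13 → s = 39.0000
seg 3 [167.3°–206.2°] cycloidal, h=19: full span → s += 19 → s = 58.0000
seg 4 [206.2°–280.8°] simple-harmonic, h=-17: full span → s += -17 → s = 41.0000
seg 5 [280.8°–360°] cycloidal, h=20: θ=339° here. β=58.2, B=79.2. 20·(0.7348 − sin(2π·0.7348)/(2π)) = 17.8657 → s = 58.8657
radial distance = base radius + s = 32 + 58.8657 = 90.8657

90.8657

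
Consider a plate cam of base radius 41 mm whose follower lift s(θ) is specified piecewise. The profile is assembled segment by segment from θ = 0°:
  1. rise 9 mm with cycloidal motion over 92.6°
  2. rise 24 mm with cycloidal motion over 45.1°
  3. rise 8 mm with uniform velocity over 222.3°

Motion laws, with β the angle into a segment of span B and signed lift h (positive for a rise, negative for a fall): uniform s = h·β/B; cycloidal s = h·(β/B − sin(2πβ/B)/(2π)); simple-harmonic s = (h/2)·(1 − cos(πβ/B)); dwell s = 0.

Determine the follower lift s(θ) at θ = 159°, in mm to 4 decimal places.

seg 1 [0°–92.6°] cycloidal, h=9: full span → s += 9 → s = 9.0000
seg 2 [92.6°–137.7°] cycloidal, h=24: full span → s += 24 → s = 33.0000
seg 3 [137.7°–360°] uniform, h=8: θ=159° here. β=21.3, B=222.3. 8·21.3/222.3 = 0.7665 → s = 33.7665

33.7665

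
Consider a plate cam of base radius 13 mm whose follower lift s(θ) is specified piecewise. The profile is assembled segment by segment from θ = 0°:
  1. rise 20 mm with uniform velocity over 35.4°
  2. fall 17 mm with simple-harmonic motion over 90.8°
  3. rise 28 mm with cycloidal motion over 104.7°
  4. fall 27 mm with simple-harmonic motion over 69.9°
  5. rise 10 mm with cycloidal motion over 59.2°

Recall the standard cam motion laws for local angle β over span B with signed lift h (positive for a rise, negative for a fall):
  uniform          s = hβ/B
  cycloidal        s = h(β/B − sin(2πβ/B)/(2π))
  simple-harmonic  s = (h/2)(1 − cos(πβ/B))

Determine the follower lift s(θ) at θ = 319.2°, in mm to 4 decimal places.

seg 1 [0°–35.4°] uniform, h=20: full span → s += 20 → s = 20.0000
seg 2 [35.4°–126.2°] simple-harmonic, h=-17: full span → s += -17 → s = 3.0000
seg 3 [126.2°–230.9°] cycloidal, h=28: full span → s += 28 → s = 31.0000
seg 4 [230.9°–300.8°] simple-harmonic, h=-27: full span → s += -27 → s = 4.0000
seg 5 [300.8°–360°] cycloidal, h=10: θ=319.2° here. β=18.4, B=59.2. 10·(0.3108 − sin(2π·0.3108)/(2π)) = 1.6313 → s = 5.6313

5.6313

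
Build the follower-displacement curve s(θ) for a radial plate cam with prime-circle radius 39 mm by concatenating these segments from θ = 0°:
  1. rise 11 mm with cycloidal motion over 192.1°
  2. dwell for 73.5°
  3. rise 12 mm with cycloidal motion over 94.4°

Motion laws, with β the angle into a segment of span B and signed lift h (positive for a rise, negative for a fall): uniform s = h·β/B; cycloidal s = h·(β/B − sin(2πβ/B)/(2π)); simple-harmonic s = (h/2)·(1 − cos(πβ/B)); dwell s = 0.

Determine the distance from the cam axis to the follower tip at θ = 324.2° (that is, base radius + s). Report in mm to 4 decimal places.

seg 1 [0°–192.1°] cycloidal, h=11: full span → s += 11 → s = 11.0000
seg 2 [192.1°–265.6°] dwell: s stays 11.0000
seg 3 [265.6°–360°] cycloidal, h=12: θ=324.2° here. β=58.6, B=94.4. 12·(0.6208 − sin(2π·0.6208)/(2π)) = 8.7632 → s = 19.7632
radial distance = base radius + s = 39 + 19.7632 = 58.7632

58.7632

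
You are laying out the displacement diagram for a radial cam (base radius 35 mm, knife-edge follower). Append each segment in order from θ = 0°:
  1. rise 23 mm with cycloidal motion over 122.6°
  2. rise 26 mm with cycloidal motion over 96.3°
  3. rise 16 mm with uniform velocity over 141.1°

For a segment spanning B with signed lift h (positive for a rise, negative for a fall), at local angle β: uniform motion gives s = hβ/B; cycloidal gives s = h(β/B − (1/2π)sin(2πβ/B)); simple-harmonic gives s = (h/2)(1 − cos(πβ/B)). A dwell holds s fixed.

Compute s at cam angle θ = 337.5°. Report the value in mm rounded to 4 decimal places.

seg 1 [0°–122.6°] cycloidal, h=23: full span → s += 23 → s = 23.0000
seg 2 [122.6°–218.9°] cycloidal, h=26: full span → s += 26 → s = 49.0000
seg 3 [218.9°–360°] uniform, h=16: θ=337.5° here. β=118.6, B=141.1. 16·118.6/141.1 = 13.4486 → s = 62.4486

62.4486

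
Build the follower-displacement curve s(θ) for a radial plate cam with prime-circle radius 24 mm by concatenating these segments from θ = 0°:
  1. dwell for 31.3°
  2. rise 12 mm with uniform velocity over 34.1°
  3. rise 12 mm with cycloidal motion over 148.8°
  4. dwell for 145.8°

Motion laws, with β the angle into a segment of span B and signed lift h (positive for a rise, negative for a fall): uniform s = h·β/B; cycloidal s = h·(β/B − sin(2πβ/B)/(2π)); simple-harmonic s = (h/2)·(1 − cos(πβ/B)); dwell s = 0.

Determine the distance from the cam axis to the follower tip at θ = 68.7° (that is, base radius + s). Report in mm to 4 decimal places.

seg 1 [0°–31.3°] dwell: s stays 0.0000
seg 2 [31.3°–65.4°] uniform, h=12: full span → s += 12 → s = 12.0000
seg 3 [65.4°–214.2°] cycloidal, h=12: θ=68.7° here. β=3.3, B=148.8. 12·(0.0222 − sin(2π·0.0222)/(2π)) = 0.0009 → s = 12.0009
radial distance = base radius + s = 24 + 12.0009 = 36.0009

36.0009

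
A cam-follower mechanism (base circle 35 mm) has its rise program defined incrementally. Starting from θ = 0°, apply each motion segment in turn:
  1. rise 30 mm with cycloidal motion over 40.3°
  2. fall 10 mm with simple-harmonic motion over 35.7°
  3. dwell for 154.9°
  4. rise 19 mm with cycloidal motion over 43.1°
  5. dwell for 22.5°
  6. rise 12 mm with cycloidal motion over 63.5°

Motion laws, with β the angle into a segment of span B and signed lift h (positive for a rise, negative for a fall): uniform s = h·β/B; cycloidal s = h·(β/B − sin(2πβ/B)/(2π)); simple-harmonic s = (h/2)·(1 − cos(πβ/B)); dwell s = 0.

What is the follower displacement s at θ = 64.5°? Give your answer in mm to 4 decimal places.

seg 1 [0°–40.3°] cycloidal, h=30: full span → s += 30 → s = 30.0000
seg 2 [40.3°–76°] simple-harmonic, h=-10: θ=64.5° here. β=24.2, B=35.7. -10/2·(1 − cos(π·0.6779)) = -7.6508 → s = 22.3492

22.3492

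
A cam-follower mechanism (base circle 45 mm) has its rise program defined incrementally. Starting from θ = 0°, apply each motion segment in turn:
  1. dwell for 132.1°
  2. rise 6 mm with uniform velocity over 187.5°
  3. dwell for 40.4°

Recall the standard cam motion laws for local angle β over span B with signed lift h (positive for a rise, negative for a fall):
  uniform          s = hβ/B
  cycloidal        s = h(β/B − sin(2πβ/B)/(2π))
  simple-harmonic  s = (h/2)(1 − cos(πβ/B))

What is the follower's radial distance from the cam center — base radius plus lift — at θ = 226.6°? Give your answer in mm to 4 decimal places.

seg 1 [0°–132.1°] dwell: s stays 0.0000
seg 2 [132.1°–319.6°] uniform, h=6: θ=226.6° here. β=94.5, B=187.5. 6·94.5/187.5 = 3.0240 → s = 3.0240
radial distance = base radius + s = 45 + 3.0240 = 48.0240

48.0240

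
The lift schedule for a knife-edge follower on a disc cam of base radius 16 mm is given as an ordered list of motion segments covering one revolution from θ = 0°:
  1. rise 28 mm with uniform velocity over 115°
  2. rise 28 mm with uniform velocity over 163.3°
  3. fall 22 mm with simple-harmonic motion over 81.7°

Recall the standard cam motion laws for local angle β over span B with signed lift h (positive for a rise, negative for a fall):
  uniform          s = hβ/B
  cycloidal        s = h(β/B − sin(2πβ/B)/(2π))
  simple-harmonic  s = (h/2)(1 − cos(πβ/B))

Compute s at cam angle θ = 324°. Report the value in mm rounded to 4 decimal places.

seg 1 [0°–115°] uniform, h=28: full span → s += 28 → s = 28.0000
seg 2 [115°–278.3°] uniform, h=28: full span → s += 28 → s = 56.0000
seg 3 [278.3°–360°] simple-harmonic, h=-22: θ=324° here. β=45.7, B=81.7. -22/2·(1 − cos(π·0.5594)) = -13.0396 → s = 42.9604

42.9604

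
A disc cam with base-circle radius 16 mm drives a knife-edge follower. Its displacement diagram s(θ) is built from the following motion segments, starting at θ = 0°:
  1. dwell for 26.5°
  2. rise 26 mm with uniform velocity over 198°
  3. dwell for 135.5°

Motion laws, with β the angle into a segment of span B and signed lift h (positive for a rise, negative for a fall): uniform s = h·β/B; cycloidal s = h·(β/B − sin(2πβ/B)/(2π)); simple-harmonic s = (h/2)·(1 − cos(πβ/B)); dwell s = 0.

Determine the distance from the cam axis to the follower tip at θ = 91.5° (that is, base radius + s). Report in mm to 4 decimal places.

seg 1 [0°–26.5°] dwell: s stays 0.0000
seg 2 [26.5°–224.5°] uniform, h=26: θ=91.5° here. β=65, B=198. 26·65/198 = 8.5354 → s = 8.5354
radial distance = base radius + s = 16 + 8.5354 = 24.5354

24.5354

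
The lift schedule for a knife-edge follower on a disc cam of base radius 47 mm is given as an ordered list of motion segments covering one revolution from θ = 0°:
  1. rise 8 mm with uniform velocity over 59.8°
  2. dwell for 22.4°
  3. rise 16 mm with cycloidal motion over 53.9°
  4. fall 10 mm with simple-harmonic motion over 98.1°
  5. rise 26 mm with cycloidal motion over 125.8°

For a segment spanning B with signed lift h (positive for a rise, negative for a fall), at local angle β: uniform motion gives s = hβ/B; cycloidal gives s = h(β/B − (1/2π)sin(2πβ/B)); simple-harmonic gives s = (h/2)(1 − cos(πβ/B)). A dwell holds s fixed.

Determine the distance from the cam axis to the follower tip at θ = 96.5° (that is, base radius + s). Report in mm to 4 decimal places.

seg 1 [0°–59.8°] uniform, h=8: full span → s += 8 → s = 8.0000
seg 2 [59.8°–82.2°] dwell: s stays 8.0000
seg 3 [82.2°–136.1°] cycloidal, h=16: θ=96.5° here. β=14.3, B=53.9. 16·(0.2653 − sin(2π·0.2653)/(2π)) = 1.7102 → s = 9.7102
radial distance = base radius + s = 47 + 9.7102 = 56.7102

56.7102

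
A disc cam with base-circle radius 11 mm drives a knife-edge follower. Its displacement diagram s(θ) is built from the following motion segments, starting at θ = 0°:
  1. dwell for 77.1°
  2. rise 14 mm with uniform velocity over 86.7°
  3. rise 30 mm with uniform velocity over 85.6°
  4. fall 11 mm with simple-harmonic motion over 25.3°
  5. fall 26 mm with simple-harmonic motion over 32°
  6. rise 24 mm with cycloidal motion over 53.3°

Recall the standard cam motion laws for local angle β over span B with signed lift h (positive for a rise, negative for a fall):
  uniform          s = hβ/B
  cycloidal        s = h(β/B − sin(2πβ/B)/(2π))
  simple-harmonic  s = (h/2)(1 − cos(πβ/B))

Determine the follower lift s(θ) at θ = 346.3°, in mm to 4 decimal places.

seg 1 [0°–77.1°] dwell: s stays 0.0000
seg 2 [77.1°–163.8°] uniform, h=14: full span → s += 14 → s = 14.0000
seg 3 [163.8°–249.4°] uniform, h=30: full span → s += 30 → s = 44.0000
seg 4 [249.4°–274.7°] simple-harmonic, h=-11: full span → s += -11 → s = 33.0000
seg 5 [274.7°–306.7°] simple-harmonic, h=-26: full span → s += -26 → s = 7.0000
seg 6 [306.7°–360°] cycloidal, h=24: θ=346.3° here. β=39.6, B=53.3. 24·(0.7430 − sin(2π·0.7430)/(2π)) = 21.6471 → s = 28.6471

28.6471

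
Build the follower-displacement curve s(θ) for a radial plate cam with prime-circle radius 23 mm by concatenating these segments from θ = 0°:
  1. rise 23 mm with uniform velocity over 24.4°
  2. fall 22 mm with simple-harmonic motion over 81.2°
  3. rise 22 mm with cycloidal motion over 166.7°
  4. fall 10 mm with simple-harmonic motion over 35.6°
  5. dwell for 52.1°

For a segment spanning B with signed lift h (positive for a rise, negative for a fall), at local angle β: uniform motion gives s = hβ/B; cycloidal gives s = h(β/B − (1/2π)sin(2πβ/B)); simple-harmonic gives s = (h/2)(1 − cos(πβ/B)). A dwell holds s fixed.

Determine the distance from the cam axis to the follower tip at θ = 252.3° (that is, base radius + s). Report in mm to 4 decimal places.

seg 1 [0°–24.4°] uniform, h=23: full span → s += 23 → s = 23.0000
seg 2 [24.4°–105.6°] simple-harmonic, h=-22: full span → s += -22 → s = 1.0000
seg 3 [105.6°–272.3°] cycloidal, h=22: θ=252.3° here. β=146.7, B=166.7. 22·(0.8800 − sin(2π·0.8800)/(2π)) = 21.7570 → s = 22.7570
radial distance = base radius + s = 23 + 22.7570 = 45.7570

45.7570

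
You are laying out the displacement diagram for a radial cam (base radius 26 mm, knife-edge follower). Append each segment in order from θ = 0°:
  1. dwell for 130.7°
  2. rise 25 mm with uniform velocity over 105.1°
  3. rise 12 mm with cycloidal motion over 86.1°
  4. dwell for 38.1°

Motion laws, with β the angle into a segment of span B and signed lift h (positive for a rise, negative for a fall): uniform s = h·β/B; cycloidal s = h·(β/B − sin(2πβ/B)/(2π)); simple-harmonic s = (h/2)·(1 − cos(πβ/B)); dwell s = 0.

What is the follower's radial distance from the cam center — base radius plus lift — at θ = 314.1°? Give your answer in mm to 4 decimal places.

seg 1 [0°–130.7°] dwell: s stays 0.0000
seg 2 [130.7°–235.8°] uniform, h=25: full span → s += 25 → s = 25.0000
seg 3 [235.8°–321.9°] cycloidal, h=12: θ=314.1° here. β=78.3, B=86.1. 12·(0.9094 − sin(2π·0.9094)/(2π)) = 11.9422 → s = 36.9422
radial distance = base radius + s = 26 + 36.9422 = 62.9422

62.9422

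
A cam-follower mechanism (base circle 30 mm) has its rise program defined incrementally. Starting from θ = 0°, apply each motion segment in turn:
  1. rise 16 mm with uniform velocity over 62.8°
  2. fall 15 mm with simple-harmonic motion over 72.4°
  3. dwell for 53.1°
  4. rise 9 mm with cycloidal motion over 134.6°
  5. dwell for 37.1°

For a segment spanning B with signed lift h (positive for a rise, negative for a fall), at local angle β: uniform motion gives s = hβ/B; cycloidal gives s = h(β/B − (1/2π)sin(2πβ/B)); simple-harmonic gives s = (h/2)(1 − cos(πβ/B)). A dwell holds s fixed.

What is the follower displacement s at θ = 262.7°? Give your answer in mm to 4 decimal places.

seg 1 [0°–62.8°] uniform, h=16: full span → s += 16 → s = 16.0000
seg 2 [62.8°–135.2°] simple-harmonic, h=-15: full span → s += -15 → s = 1.0000
seg 3 [135.2°–188.3°] dwell: s stays 1.0000
seg 4 [188.3°–322.9°] cycloidal, h=9: θ=262.7° here. β=74.4, B=134.6. 9·(0.5527 − sin(2π·0.5527)/(2π)) = 5.4408 → s = 6.4408

6.4408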